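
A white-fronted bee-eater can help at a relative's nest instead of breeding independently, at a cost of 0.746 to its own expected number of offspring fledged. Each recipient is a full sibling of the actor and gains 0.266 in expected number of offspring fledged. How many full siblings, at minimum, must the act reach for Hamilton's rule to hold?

r to a full sibling = 0.5 (full sibs share both parents — two paths of length 2: r = 2·(1/2)^2 = 1/2).
Hamilton's rule: n·r·B > C  ⇒  n > C/(r·B) = 0.746/(0.5·0.266) = 5.609.
The smallest integer exceeding 5.609 is 6.

6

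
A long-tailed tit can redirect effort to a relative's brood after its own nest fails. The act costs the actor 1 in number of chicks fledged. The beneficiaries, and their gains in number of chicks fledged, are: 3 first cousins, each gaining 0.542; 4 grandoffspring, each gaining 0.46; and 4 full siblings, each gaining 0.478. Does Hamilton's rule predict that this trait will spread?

Hamilton's rule: the trait is favored when the sum of r·B over every recipient exceeds the actor's cost C.
r to a first cousin = 0.125 (first cousins share one grandparent pair — two paths of length 4: r = 2·(1/2)^4 = 1/8).
r to a grandoffspring = 0.25 (two parent–offspring links: r = (1/2)^2 = 1/4).
r to a full sibling = 1/2 (full sibs share both parents — two paths of length 2: r = 2·(1/2)^2 = 1/2).
Summing one r·B term per recipient: 3·0.125·0.542 + 4·0.25·0.46 + 4·0.5·0.478 = 1.61925.
1.61925 > 1: the indirect benefit exceeds the cost.

Yes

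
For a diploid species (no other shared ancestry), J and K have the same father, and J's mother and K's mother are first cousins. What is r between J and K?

0.28125

Independent pedigree routes through distinct common ancestors add.
J and K are related in two ways: half-sibs through their shared father (r = 1/4) and second cousins through their mothers (r = 1/32).
r = 1/4 + 1/32 = 0.28125.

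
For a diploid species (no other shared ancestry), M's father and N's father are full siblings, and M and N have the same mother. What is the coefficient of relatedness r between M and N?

Relatedness sums over independent paths through distinct common ancestors.
M and N are related in two ways: first cousins through their fathers (r = 1/8) and half-sibs through their shared mother (r = 1/4).
r = 1/8 + 1/4 = 3/8 = 0.375.

0.375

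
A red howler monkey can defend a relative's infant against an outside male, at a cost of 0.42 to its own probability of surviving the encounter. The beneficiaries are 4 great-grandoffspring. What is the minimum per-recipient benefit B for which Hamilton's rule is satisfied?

0.84

r to a great-grandoffspring = 1/8 (three parent–offspring links: r = (1/2)^3 = 1/8).
Hamilton's rule with n recipients of equal r: n·r·B > C, so B > C/(n·r) = 0.42/(4·0.125) = 0.84.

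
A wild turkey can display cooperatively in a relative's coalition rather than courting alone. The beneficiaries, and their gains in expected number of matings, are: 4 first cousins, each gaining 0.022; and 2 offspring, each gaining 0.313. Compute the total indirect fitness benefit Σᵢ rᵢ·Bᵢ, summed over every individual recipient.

0.324

r to a first cousin = 1/8 (first cousins share one grandparent pair — two paths of length 4: r = 2·(1/2)^4 = 1/8).
r to an offspring = 1/2 (one parent–offspring link: r = (1/2)^1 = 1/2).
Summing one r·B term per recipient: 4·0.125·0.022 + 2·0.5·0.313 = 0.324.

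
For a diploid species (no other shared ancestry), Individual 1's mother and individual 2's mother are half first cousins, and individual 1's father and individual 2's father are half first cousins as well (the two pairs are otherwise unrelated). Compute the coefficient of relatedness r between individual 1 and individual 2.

With two independent routes of shared ancestry, r is the sum of the two contributions.
Individual 1 and individual 2 are related in two ways: half second cousins through their mothers (r = 1/64) and half second cousins through their fathers (r = 1/64).
r = 1/64 + 1/64 = 1/32 = 0.03125.

0.03125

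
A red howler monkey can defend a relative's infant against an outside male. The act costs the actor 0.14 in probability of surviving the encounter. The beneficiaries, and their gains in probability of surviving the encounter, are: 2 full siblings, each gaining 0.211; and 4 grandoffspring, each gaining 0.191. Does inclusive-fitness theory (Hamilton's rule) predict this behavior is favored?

Hamilton's rule: the trait is favored when the sum of r·B over every recipient exceeds the actor's cost C.
r to a full sibling = 0.5 (full sibs share both parents — two paths of length 2: r = 2·(1/2)^2 = 1/2).
r to a grandoffspring = 0.25 (two parent–offspring links: r = (1/2)^2 = 1/4).
Summing one r·B term per recipient: 2·0.5·0.211 + 4·0.25·0.191 = 0.402.
0.402 > 0.14: the indirect benefit exceeds the cost.

Yes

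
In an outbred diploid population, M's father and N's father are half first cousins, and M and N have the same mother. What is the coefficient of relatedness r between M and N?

Wright's path rule: contributions from independent ancestry routes add.
M and N are related in two ways: half second cousins through their fathers (r = 1/64) and half-sibs through their shared mother (r = 1/4).
r = 1/64 + 1/4 = 0.265625.

0.265625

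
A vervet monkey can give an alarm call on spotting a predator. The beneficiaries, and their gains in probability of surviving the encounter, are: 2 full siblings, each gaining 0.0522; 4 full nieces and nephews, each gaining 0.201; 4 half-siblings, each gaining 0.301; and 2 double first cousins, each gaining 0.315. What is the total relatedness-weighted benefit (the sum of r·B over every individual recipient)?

0.7117

r to a full sibling = 0.5 (full sibs share both parents — two paths of length 2: r = 2·(1/2)^2 = 1/2).
r to a full niece or nephew = 0.25 (full aunt/uncle↔niece/nephew: two paths of length 3 through the shared grandparent pair: r = 2·(1/2)^3 = 1/4).
r to a half-sibling = 0.25 (half-sibs share one parent — one path of length 2: r = (1/2)^2 = 1/4).
r to a double first cousin = 1/4 (double first cousins share both grandparent pairs — four paths of length 4: r = 4·(1/2)^4 = 1/4).
Summing one r·B term per recipient: 2·0.5·0.0522 + 4·0.25·0.201 + 4·0.25·0.301 + 2·0.25·0.315 = 0.7117.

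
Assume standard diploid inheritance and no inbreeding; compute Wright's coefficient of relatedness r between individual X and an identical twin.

Monozygotic twins share every allele identical by descent: r = 1.

1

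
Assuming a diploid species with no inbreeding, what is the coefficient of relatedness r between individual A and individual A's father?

0.5

Each parent–offspring link contributes a factor of 1/2, and independent paths through distinct common ancestors add.
One parent–offspring link: r = (1/2)^1 = 1/2.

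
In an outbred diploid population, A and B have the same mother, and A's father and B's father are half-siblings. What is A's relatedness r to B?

0.3125

Wright's path rule: contributions from independent ancestry routes add.
A and B are related in two ways: half-sibs through their shared mother (r = 1/4) and half first cousins through their fathers (r = 1/16).
r = 1/4 + 1/16 = 5/16 = 0.3125.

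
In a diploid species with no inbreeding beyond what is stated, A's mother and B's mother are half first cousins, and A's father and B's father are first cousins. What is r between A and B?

0.046875

Relatedness sums over independent paths through distinct common ancestors.
A and B are related in two ways: half second cousins through their mothers (r = 1/64) and second cousins through their fathers (r = 1/32).
r = 1/64 + 1/32 = 3/64 = 0.046875.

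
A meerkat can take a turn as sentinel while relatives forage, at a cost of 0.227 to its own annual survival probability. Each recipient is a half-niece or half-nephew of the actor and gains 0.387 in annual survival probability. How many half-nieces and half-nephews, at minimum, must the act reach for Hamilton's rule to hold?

r to a half-niece or half-nephew = 1/8 (half-aunt/uncle↔niece/nephew: one path of length 3: r = (1/2)^3 = 1/8).
Hamilton's rule: n·r·B > C  ⇒  n > C/(r·B) = 0.227/(0.125·0.387) = 4.693.
The smallest integer exceeding 4.693 is 5.

5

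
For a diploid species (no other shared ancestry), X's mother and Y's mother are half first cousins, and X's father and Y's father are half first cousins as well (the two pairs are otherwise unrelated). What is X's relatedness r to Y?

Independent pedigree routes through distinct common ancestors add.
X and Y are related in two ways: half second cousins through their mothers (r = 1/64) and half second cousins through their fathers (r = 1/64).
r = 1/64 + 1/64 = 1/32 = 0.03125.

0.03125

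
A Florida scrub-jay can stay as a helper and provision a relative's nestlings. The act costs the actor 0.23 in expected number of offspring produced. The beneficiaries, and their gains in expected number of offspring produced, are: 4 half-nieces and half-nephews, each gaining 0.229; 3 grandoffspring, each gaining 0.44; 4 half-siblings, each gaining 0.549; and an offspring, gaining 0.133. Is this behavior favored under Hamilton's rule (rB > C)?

Yes

Hamilton's rule: the trait is favored when the sum of r·B over every recipient exceeds the actor's cost C.
r to a half-niece or half-nephew = 0.125 (half-aunt/uncle↔niece/nephew: one path of length 3: r = (1/2)^3 = 1/8).
r to a grandoffspring = 0.25 (two parent–offspring links: r = (1/2)^2 = 1/4).
r to a half-sibling = 1/4 (half-sibs share one parent — one path of length 2: r = (1/2)^2 = 1/4).
r to an offspring = 1/2 (one parent–offspring link: r = (1/2)^1 = 1/2).
Summing one r·B term per recipient: 4·0.125·0.229 + 3·0.25·0.44 + 4·0.25·0.549 + 1·0.5·0.133 = 1.06.
1.06 > 0.23: the indirect benefit exceeds the cost.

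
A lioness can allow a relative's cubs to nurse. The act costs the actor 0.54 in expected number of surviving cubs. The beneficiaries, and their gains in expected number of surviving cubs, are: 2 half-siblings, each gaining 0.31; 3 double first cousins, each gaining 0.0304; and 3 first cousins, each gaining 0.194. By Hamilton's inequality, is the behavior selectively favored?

No

Hamilton's rule: the trait is favored when the sum of r·B over every recipient exceeds the actor's cost C.
r to a half-sibling = 0.25 (half-sibs share one parent — one path of length 2: r = (1/2)^2 = 1/4).
r to a double first cousin = 1/4 (double first cousins share both grandparent pairs — four paths of length 4: r = 4·(1/2)^4 = 1/4).
r to a first cousin = 0.125 (first cousins share one grandparent pair — two paths of length 4: r = 2·(1/2)^4 = 1/8).
Summing one r·B term per recipient: 2·0.25·0.31 + 3·0.25·0.0304 + 3·0.125·0.194 = 0.25055.
0.25055 < 0.54: the indirect benefit is less than the cost.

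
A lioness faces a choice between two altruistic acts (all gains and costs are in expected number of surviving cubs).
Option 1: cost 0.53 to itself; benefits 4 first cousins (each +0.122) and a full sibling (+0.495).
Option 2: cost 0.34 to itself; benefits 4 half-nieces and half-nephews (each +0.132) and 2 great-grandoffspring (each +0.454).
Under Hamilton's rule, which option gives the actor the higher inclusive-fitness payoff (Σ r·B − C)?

Option 1: r to a first cousin = 0.125.
Option 1: r to a full sibling = 0.5.
Option 1: Σ r·B − C = (4·0.125·0.122 + 1·0.5·0.495) − 0.53 = -0.2215.
Option 2: r to a half-niece or half-nephew = 0.125.
Option 2: r to a great-grandoffspring = 0.125.
Option 2: Σ r·B − C = (4·0.125·0.132 + 2·0.125·0.454) − 0.34 = -0.1605.
Option 2 has the higher net inclusive-fitness payoff.

Option 2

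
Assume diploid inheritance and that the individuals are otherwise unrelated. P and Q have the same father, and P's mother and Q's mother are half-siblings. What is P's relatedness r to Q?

0.3125

With two independent routes of shared ancestry, r is the sum of the two contributions.
P and Q are related in two ways: half-sibs through their shared father (r = 1/4) and half first cousins through their mothers (r = 1/16).
r = 1/4 + 1/16 = 5/16 = 0.3125.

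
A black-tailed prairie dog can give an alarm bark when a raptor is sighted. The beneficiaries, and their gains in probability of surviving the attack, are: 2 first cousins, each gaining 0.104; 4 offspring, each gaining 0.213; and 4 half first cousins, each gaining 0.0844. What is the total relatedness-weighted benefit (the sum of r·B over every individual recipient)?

r to a first cousin = 1/8 (first cousins share one grandparent pair — two paths of length 4: r = 2·(1/2)^4 = 1/8).
r to an offspring = 0.5 (one parent–offspring link: r = (1/2)^1 = 1/2).
r to a half first cousin = 1/16 (half first cousins share one grandparent — one path of length 4: r = (1/2)^4 = 1/16).
Summing one r·B term per recipient: 2·0.125·0.104 + 4·0.5·0.213 + 4·0.0625·0.0844 = 0.4731.

0.4731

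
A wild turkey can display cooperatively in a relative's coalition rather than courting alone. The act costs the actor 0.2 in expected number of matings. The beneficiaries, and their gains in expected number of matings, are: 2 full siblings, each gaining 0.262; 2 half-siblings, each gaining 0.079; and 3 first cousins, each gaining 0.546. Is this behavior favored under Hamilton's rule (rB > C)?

Yes

Hamilton's rule: the trait is favored when the sum of r·B over every recipient exceeds the actor's cost C.
r to a full sibling = 1/2 (full sibs share both parents — two paths of length 2: r = 2·(1/2)^2 = 1/2).
r to a half-sibling = 1/4 (half-sibs share one parent — one path of length 2: r = (1/2)^2 = 1/4).
r to a first cousin = 0.125 (first cousins share one grandparent pair — two paths of length 4: r = 2·(1/2)^4 = 1/8).
Summing one r·B term per recipient: 2·0.5·0.262 + 2·0.25·0.079 + 3·0.125·0.546 = 0.50625.
0.50625 > 0.2: the indirect benefit exceeds the cost.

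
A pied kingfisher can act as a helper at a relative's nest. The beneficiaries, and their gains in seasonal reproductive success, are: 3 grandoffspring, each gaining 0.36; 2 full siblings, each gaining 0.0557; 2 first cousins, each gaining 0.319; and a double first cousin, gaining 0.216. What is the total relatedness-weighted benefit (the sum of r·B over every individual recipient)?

0.45945

r to a grandoffspring = 1/4 (two parent–offspring links: r = (1/2)^2 = 1/4).
r to a full sibling = 1/2 (full sibs share both parents — two paths of length 2: r = 2·(1/2)^2 = 1/2).
r to a first cousin = 1/8 (first cousins share one grandparent pair — two paths of length 4: r = 2·(1/2)^4 = 1/8).
r to a double first cousin = 1/4 (double first cousins share both grandparent pairs — four paths of length 4: r = 4·(1/2)^4 = 1/4).
Summing one r·B term per recipient: 3·0.25·0.36 + 2·0.5·0.0557 + 2·0.125·0.319 + 1·0.25·0.216 = 0.45945.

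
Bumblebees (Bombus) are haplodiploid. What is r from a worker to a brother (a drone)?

0.25

Her haploid brother carries none of their father's genes and a random half of their mother's genome; that half matches the maternal half of her own genome with probability 1/2: r = 1/2 · 1/2 = 1/4.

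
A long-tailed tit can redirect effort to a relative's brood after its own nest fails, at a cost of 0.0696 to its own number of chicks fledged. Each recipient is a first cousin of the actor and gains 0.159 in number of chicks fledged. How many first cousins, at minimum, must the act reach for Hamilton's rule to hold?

4

r to a first cousin = 1/8 (first cousins share one grandparent pair — two paths of length 4: r = 2·(1/2)^4 = 1/8).
Hamilton's rule: n·r·B > C  ⇒  n > C/(r·B) = 0.0696/(0.125·0.159) = 3.502.
The smallest integer exceeding 3.502 is 4.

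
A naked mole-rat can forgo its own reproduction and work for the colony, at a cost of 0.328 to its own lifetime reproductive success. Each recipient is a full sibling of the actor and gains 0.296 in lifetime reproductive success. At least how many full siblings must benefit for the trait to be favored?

3

r to a full sibling = 0.5 (full sibs share both parents — two paths of length 2: r = 2·(1/2)^2 = 1/2).
Hamilton's rule: n·r·B > C  ⇒  n > C/(r·B) = 0.328/(0.5·0.296) = 2.216.
The smallest integer exceeding 2.216 is 3.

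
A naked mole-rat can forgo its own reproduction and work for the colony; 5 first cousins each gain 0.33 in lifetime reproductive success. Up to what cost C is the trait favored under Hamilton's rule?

r to a first cousin = 1/8 (first cousins share one grandparent pair — two paths of length 4: r = 2·(1/2)^4 = 1/8).
Hamilton's rule: n·r·B > C, so the trait is favored while C < n·r·B = 5·0.125·0.33 = 0.20625.

0.20625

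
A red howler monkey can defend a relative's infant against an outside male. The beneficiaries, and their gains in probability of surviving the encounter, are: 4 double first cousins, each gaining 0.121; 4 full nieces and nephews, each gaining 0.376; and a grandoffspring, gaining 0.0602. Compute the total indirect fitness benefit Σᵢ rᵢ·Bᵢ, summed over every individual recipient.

0.51205

r to a double first cousin = 0.25 (double first cousins share both grandparent pairs — four paths of length 4: r = 4·(1/2)^4 = 1/4).
r to a full niece or nephew = 0.25 (full aunt/uncle↔niece/nephew: two paths of length 3 through the shared grandparent pair: r = 2·(1/2)^3 = 1/4).
r to a grandoffspring = 0.25 (two parent–offspring links: r = (1/2)^2 = 1/4).
Summing one r·B term per recipient: 4·0.25·0.121 + 4·0.25·0.376 + 1·0.25·0.0602 = 0.51205.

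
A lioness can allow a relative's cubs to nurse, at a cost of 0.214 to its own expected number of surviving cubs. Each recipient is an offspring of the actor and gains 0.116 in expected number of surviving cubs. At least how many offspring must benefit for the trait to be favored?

r to an offspring = 0.5 (one parent–offspring link: r = (1/2)^1 = 1/2).
Hamilton's rule: n·r·B > C  ⇒  n > C/(r·B) = 0.214/(0.5·0.116) = 3.69.
The smallest integer exceeding 3.69 is 4.

4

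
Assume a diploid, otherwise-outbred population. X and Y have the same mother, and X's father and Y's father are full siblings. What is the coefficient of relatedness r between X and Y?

With two independent routes of shared ancestry, r is the sum of the two contributions.
X and Y are related in two ways: half-sibs through their shared mother (r = 1/4) and first cousins through their fathers (r = 1/8).
r = 1/4 + 1/8 = 0.375.

0.375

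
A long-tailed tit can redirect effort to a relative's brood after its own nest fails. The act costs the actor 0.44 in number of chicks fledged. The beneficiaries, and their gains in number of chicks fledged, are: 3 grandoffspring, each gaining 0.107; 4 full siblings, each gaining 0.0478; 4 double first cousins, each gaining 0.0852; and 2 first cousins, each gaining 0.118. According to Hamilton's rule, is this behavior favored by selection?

No

Hamilton's rule: the trait is favored when the sum of r·B over every recipient exceeds the actor's cost C.
r to a grandoffspring = 1/4 (two parent–offspring links: r = (1/2)^2 = 1/4).
r to a full sibling = 1/2 (full sibs share both parents — two paths of length 2: r = 2·(1/2)^2 = 1/2).
r to a double first cousin = 1/4 (double first cousins share both grandparent pairs — four paths of length 4: r = 4·(1/2)^4 = 1/4).
r to a first cousin = 1/8 (first cousins share one grandparent pair — two paths of length 4: r = 2·(1/2)^4 = 1/8).
Summing one r·B term per recipient: 3·0.25·0.107 + 4·0.5·0.0478 + 4·0.25·0.0852 + 2·0.125·0.118 = 0.29055.
0.29055 < 0.44: the indirect benefit is less than the cost.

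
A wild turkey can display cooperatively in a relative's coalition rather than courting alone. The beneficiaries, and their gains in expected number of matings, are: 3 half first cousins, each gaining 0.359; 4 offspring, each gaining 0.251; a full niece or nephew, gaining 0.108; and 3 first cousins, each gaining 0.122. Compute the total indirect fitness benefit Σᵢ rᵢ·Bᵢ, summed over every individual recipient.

r to a half first cousin = 0.0625 (half first cousins share one grandparent — one path of length 4: r = (1/2)^4 = 1/16).
r to an offspring = 1/2 (one parent–offspring link: r = (1/2)^1 = 1/2).
r to a full niece or nephew = 1/4 (full aunt/uncle↔niece/nephew: two paths of length 3 through the shared grandparent pair: r = 2·(1/2)^3 = 1/4).
r to a first cousin = 0.125 (first cousins share one grandparent pair — two paths of length 4: r = 2·(1/2)^4 = 1/8).
Summing one r·B term per recipient: 3·0.0625·0.359 + 4·0.5·0.251 + 1·0.25·0.108 + 3·0.125·0.122 = 0.6420625.

0.6420625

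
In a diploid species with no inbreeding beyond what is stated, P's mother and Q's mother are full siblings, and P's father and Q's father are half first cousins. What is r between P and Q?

With two independent routes of shared ancestry, r is the sum of the two contributions.
P and Q are related in two ways: first cousins through their mothers (r = 1/8) and half second cousins through their fathers (r = 1/64).
r = 1/8 + 1/64 = 9/64 = 0.140625.

0.140625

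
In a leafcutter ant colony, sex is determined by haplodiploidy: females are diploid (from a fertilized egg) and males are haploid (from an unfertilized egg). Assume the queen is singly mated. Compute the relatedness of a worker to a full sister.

Haplodiploid full sisters inherit their father's entire haploid genome identically (contributing 1/2) and on average half of their mother's contribution (1/2 · 1/2 = 1/4); r = 1/2 + 1/4 = 3/4.

0.75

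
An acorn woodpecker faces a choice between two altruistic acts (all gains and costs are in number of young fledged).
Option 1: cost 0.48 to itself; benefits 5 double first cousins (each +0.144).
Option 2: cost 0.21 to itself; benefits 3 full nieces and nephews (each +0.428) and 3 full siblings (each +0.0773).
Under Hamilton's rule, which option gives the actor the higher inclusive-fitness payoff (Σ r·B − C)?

Option 1: r to a double first cousin = 0.25.
Option 1: Σ r·B − C = (5·0.25·0.144) − 0.48 = -0.3.
Option 2: r to a full niece or nephew = 0.25.
Option 2: r to a full sibling = 0.5.
Option 2: Σ r·B − C = (3·0.25·0.428 + 3·0.5·0.0773) − 0.21 = 0.22695.
Option 2 has the higher net inclusive-fitness payoff.

Option 2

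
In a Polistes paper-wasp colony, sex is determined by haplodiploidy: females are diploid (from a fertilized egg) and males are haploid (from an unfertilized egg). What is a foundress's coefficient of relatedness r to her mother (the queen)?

One meiotic link between diploid queen and diploid daughter: r = 1/2.

0.5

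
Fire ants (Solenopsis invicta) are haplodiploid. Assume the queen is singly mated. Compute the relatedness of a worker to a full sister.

0.75

Haplodiploid full sisters inherit their father's entire haploid genome identically (contributing 1/2) and on average half of their mother's contribution (1/2 · 1/2 = 1/4); r = 1/2 + 1/4 = 3/4.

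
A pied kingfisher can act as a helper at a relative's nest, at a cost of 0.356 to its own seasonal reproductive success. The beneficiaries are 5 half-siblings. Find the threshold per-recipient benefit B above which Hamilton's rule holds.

0.2848

r to a half-sibling = 1/4 (half-sibs share one parent — one path of length 2: r = (1/2)^2 = 1/4).
Hamilton's rule with n recipients of equal r: n·r·B > C, so B > C/(n·r) = 0.356/(5·0.25) = 0.2848.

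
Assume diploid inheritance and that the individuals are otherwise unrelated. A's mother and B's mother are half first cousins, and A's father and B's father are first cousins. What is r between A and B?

Independent pedigree routes through distinct common ancestors add.
A and B are related in two ways: half second cousins through their mothers (r = 1/64) and second cousins through their fathers (r = 1/32).
r = 1/64 + 1/32 = 0.046875.

0.046875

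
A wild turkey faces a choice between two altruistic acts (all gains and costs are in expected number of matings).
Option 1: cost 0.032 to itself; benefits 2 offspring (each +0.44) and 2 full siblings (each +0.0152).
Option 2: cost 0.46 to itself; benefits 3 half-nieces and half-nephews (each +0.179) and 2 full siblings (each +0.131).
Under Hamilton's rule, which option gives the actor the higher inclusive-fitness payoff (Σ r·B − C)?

Option 1

Option 1: r to an offspring = 0.5.
Option 1: r to a full sibling = 0.5.
Option 1: Σ r·B − C = (2·0.5·0.44 + 2·0.5·0.0152) − 0.032 = 0.4232.
Option 2: r to a half-niece or half-nephew = 0.125.
Option 2: r to a full sibling = 0.5.
Option 2: Σ r·B − C = (3·0.125·0.179 + 2·0.5·0.131) − 0.46 = -0.261875.
Option 1 has the higher net inclusive-fitness payoff.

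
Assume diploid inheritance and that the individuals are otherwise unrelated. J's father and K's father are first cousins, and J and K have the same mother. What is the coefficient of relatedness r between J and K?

0.28125

Relatedness sums over independent paths through distinct common ancestors.
J and K are related in two ways: second cousins through their fathers (r = 1/32) and half-sibs through their shared mother (r = 1/4).
r = 1/32 + 1/4 = 9/32 = 0.28125.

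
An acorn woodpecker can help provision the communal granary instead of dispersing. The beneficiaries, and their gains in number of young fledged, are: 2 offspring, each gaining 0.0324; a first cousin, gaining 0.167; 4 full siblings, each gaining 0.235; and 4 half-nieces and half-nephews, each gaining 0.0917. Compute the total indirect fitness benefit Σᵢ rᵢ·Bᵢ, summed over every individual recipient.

0.569125

r to an offspring = 1/2 (one parent–offspring link: r = (1/2)^1 = 1/2).
r to a first cousin = 1/8 (first cousins share one grandparent pair — two paths of length 4: r = 2·(1/2)^4 = 1/8).
r to a full sibling = 0.5 (full sibs share both parents — two paths of length 2: r = 2·(1/2)^2 = 1/2).
r to a half-niece or half-nephew = 1/8 (half-aunt/uncle↔niece/nephew: one path of length 3: r = (1/2)^3 = 1/8).
Summing one r·B term per recipient: 2·0.5·0.0324 + 1·0.125·0.167 + 4·0.5·0.235 + 4·0.125·0.0917 = 0.569125.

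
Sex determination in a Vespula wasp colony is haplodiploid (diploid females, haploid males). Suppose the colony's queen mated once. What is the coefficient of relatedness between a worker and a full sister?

Haplodiploid full sisters inherit their father's entire haploid genome identically (contributing 1/2) and on average half of their mother's contribution (1/2 · 1/2 = 1/4); r = 1/2 + 1/4 = 3/4.

0.75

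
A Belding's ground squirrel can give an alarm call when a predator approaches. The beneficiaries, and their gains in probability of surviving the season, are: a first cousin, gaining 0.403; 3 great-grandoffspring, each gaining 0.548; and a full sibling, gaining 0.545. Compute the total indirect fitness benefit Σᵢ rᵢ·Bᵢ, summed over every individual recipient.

r to a first cousin = 1/8 (first cousins share one grandparent pair — two paths of length 4: r = 2·(1/2)^4 = 1/8).
r to a great-grandoffspring = 0.125 (three parent–offspring links: r = (1/2)^3 = 1/8).
r to a full sibling = 1/2 (full sibs share both parents — two paths of length 2: r = 2·(1/2)^2 = 1/2).
Summing one r·B term per recipient: 1·0.125·0.403 + 3·0.125·0.548 + 1·0.5·0.545 = 0.528375.

0.528375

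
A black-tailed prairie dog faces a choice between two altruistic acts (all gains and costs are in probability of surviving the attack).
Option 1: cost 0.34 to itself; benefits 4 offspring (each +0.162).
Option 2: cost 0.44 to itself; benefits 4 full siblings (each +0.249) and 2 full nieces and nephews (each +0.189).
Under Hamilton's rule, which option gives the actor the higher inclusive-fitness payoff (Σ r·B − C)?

Option 1: r to an offspring = 0.5.
Option 1: Σ r·B − C = (4·0.5·0.162) − 0.34 = -0.016.
Option 2: r to a full sibling = 0.5.
Option 2: r to a full niece or nephew = 0.25.
Option 2: Σ r·B − C = (4·0.5·0.249 + 2·0.25·0.189) − 0.44 = 0.1525.
Option 2 has the higher net inclusive-fitness payoff.

Option 2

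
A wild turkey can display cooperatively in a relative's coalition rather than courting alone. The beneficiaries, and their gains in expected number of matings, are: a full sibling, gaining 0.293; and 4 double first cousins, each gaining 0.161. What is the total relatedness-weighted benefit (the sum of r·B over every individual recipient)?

r to a full sibling = 1/2 (full sibs share both parents — two paths of length 2: r = 2·(1/2)^2 = 1/2).
r to a double first cousin = 0.25 (double first cousins share both grandparent pairs — four paths of length 4: r = 4·(1/2)^4 = 1/4).
Summing one r·B term per recipient: 1·0.5·0.293 + 4·0.25·0.161 = 0.3075.

0.3075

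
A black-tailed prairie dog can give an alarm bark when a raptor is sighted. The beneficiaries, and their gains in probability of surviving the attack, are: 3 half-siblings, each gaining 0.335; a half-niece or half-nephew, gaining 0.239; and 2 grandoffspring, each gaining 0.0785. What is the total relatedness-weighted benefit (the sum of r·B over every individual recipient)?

r to a half-sibling = 1/4 (half-sibs share one parent — one path of length 2: r = (1/2)^2 = 1/4).
r to a half-niece or half-nephew = 1/8 (half-aunt/uncle↔niece/nephew: one path of length 3: r = (1/2)^3 = 1/8).
r to a grandoffspring = 0.25 (two parent–offspring links: r = (1/2)^2 = 1/4).
Summing one r·B term per recipient: 3·0.25·0.335 + 1·0.125·0.239 + 2·0.25·0.0785 = 0.320375.

0.320375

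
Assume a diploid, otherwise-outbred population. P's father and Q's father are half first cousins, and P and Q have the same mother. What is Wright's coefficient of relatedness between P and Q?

0.265625

Relatedness sums over independent paths through distinct common ancestors.
P and Q are related in two ways: half second cousins through their fathers (r = 1/64) and half-sibs through their shared mother (r = 1/4).
r = 1/64 + 1/4 = 17/64 = 0.265625.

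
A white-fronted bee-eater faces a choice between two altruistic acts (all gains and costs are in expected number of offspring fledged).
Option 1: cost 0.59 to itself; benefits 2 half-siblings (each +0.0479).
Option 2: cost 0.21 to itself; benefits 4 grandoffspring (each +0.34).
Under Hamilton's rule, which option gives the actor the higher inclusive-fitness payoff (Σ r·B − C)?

Option 2

Option 1: r to a half-sibling = 0.25.
Option 1: Σ r·B − C = (2·0.25·0.0479) − 0.59 = -0.56605.
Option 2: r to a grandoffspring = 0.25.
Option 2: Σ r·B − C = (4·0.25·0.34) − 0.21 = 0.13.
Option 2 has the higher net inclusive-fitness payoff.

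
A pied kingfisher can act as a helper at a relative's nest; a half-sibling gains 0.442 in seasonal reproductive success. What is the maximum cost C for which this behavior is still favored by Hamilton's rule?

r to a half-sibling = 1/4 (half-sibs share one parent — one path of length 2: r = (1/2)^2 = 1/4).
Hamilton's rule: n·r·B > C, so the trait is favored while C < n·r·B = 1·0.25·0.442 = 0.1105.

0.1105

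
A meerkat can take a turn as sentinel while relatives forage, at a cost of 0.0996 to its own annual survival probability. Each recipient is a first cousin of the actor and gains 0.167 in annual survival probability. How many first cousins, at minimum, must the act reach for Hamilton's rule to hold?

r to a first cousin = 0.125 (first cousins share one grandparent pair — two paths of length 4: r = 2·(1/2)^4 = 1/8).
Hamilton's rule: n·r·B > C  ⇒  n > C/(r·B) = 0.0996/(0.125·0.167) = 4.771.
The smallest integer exceeding 4.771 is 5.

5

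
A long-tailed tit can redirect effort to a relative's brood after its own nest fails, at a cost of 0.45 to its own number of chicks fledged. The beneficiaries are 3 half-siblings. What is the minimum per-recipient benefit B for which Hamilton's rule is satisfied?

0.6

r to a half-sibling = 1/4 (half-sibs share one parent — one path of length 2: r = (1/2)^2 = 1/4).
Hamilton's rule with n recipients of equal r: n·r·B > C, so B > C/(n·r) = 0.45/(3·0.25) = 0.6.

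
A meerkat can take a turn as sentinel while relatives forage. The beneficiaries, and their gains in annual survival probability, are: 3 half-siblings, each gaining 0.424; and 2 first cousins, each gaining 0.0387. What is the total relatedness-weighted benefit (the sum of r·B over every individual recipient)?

0.327675

r to a half-sibling = 1/4 (half-sibs share one parent — one path of length 2: r = (1/2)^2 = 1/4).
r to a first cousin = 1/8 (first cousins share one grandparent pair — two paths of length 4: r = 2·(1/2)^4 = 1/8).
Summing one r·B term per recipient: 3·0.25·0.424 + 2·0.125·0.0387 = 0.327675.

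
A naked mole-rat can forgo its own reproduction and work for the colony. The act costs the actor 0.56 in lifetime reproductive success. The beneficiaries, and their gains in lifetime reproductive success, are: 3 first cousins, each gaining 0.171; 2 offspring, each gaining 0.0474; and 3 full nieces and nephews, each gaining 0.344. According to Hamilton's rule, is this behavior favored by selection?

No

Hamilton's rule: the trait is favored when the sum of r·B over every recipient exceeds the actor's cost C.
r to a first cousin = 0.125 (first cousins share one grandparent pair — two paths of length 4: r = 2·(1/2)^4 = 1/8).
r to an offspring = 0.5 (one parent–offspring link: r = (1/2)^1 = 1/2).
r to a full niece or nephew = 1/4 (full aunt/uncle↔niece/nephew: two paths of length 3 through the shared grandparent pair: r = 2·(1/2)^3 = 1/4).
Summing one r·B term per recipient: 3·0.125·0.171 + 2·0.5·0.0474 + 3·0.25·0.344 = 0.369525.
0.369525 < 0.56: the indirect benefit is less than the cost.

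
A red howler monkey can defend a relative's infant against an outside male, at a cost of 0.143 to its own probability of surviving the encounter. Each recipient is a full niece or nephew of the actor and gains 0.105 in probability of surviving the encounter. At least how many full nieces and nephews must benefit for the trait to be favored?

6

r to a full niece or nephew = 0.25 (full aunt/uncle↔niece/nephew: two paths of length 3 through the shared grandparent pair: r = 2·(1/2)^3 = 1/4).
Hamilton's rule: n·r·B > C  ⇒  n > C/(r·B) = 0.143/(0.25·0.105) = 5.448.
The smallest integer exceeding 5.448 is 6.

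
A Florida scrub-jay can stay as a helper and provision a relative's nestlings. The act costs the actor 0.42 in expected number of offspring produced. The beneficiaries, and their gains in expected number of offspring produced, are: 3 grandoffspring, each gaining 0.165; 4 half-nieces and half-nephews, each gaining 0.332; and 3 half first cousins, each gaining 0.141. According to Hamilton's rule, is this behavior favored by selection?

Hamilton's rule: the trait is favored when the sum of r·B over every recipient exceeds the actor's cost C.
r to a grandoffspring = 1/4 (two parent–offspring links: r = (1/2)^2 = 1/4).
r to a half-niece or half-nephew = 1/8 (half-aunt/uncle↔niece/nephew: one path of length 3: r = (1/2)^3 = 1/8).
r to a half first cousin = 1/16 (half first cousins share one grandparent — one path of length 4: r = (1/2)^4 = 1/16).
Summing one r·B term per recipient: 3·0.25·0.165 + 4·0.125·0.332 + 3·0.0625·0.141 = 0.3161875.
0.3161875 < 0.42: the indirect benefit is less than the cost.

No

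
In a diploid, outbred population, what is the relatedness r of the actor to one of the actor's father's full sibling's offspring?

0.125

Each parent–offspring link contributes a factor of 1/2, and independent paths through distinct common ancestors add.
First cousins share one grandparent pair — two paths of length 4: r = 2·(1/2)^4 = 1/8.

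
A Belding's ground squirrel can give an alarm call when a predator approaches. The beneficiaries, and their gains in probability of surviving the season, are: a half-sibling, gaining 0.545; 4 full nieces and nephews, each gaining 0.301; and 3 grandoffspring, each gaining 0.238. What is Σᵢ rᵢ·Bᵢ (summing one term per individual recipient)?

r to a half-sibling = 0.25 (half-sibs share one parent — one path of length 2: r = (1/2)^2 = 1/4).
r to a full niece or nephew = 1/4 (full aunt/uncle↔niece/nephew: two paths of length 3 through the shared grandparent pair: r = 2·(1/2)^3 = 1/4).
r to a grandoffspring = 1/4 (two parent–offspring links: r = (1/2)^2 = 1/4).
Summing one r·B term per recipient: 1·0.25·0.545 + 4·0.25·0.301 + 3·0.25·0.238 = 0.61575.

0.61575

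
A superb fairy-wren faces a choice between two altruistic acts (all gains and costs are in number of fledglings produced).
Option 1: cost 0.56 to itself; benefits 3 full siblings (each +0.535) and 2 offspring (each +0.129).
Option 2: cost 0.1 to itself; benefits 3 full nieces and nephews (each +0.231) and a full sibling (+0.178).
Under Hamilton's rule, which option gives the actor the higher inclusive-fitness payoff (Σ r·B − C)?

Option 1

Option 1: r to a full sibling = 0.5.
Option 1: r to an offspring = 0.5.
Option 1: Σ r·B − C = (3·0.5·0.535 + 2·0.5·0.129) − 0.56 = 0.3715.
Option 2: r to a full niece or nephew = 0.25.
Option 2: r to a full sibling = 0.5.
Option 2: Σ r·B − C = (3·0.25·0.231 + 1·0.5·0.178) − 0.1 = 0.16225.
Option 1 has the higher net inclusive-fitness payoff.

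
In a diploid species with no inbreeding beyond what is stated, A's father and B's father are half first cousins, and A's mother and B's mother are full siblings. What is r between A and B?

With two independent routes of shared ancestry, r is the sum of the two contributions.
A and B are related in two ways: half second cousins through their fathers (r = 1/64) and first cousins through their mothers (r = 1/8).
r = 1/64 + 1/8 = 9/64 = 0.140625.

0.140625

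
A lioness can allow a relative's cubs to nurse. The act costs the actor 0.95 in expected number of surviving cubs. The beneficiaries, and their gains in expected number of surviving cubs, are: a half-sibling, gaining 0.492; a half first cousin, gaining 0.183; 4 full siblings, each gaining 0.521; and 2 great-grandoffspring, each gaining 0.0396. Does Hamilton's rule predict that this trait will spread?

Hamilton's rule: the trait is favored when the sum of r·B over every recipient exceeds the actor's cost C.
r to a half-sibling = 0.25 (half-sibs share one parent — one path of length 2: r = (1/2)^2 = 1/4).
r to a half first cousin = 0.0625 (half first cousins share one grandparent — one path of length 4: r = (1/2)^4 = 1/16).
r to a full sibling = 0.5 (full sibs share both parents — two paths of length 2: r = 2·(1/2)^2 = 1/2).
r to a great-grandoffspring = 0.125 (three parent–offspring links: r = (1/2)^3 = 1/8).
Summing one r·B term per recipient: 1·0.25·0.492 + 1·0.0625·0.183 + 4·0.5·0.521 + 2·0.125·0.0396 = 1.1863375.
1.1863375 > 0.95: the indirect benefit exceeds the cost.

Yes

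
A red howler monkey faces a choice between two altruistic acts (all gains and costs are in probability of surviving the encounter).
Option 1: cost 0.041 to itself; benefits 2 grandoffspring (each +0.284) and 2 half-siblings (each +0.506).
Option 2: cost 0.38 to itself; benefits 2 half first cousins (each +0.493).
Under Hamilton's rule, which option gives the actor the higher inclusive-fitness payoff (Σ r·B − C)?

Option 1: r to a grandoffspring = 0.25.
Option 1: r to a half-sibling = 0.25.
Option 1: Σ r·B − C = (2·0.25·0.284 + 2·0.25·0.506) − 0.041 = 0.354.
Option 2: r to a half first cousin = 0.0625.
Option 2: Σ r·B − C = (2·0.0625·0.493) − 0.38 = -0.318375.
Option 1 has the higher net inclusive-fitness payoff.

Option 1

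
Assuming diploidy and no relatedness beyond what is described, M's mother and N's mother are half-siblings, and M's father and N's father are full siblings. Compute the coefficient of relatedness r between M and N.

0.1875

With two independent routes of shared ancestry, r is the sum of the two contributions.
M and N are related in two ways: half first cousins through their mothers (r = 1/16) and first cousins through their fathers (r = 1/8).
r = 1/16 + 1/8 = 0.1875.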